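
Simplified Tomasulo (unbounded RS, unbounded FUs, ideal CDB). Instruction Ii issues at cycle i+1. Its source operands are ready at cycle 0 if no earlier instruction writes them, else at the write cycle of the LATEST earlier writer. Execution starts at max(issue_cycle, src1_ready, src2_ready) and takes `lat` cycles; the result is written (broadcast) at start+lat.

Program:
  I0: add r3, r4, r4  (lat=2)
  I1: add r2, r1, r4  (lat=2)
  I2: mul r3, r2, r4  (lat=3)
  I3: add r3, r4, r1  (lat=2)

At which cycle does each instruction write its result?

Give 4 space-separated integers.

I0 add r3: issue@1 deps=(None,None) exec_start@1 write@3
I1 add r2: issue@2 deps=(None,None) exec_start@2 write@4
I2 mul r3: issue@3 deps=(1,None) exec_start@4 write@7
I3 add r3: issue@4 deps=(None,None) exec_start@4 write@6

Answer: 3 4 7 6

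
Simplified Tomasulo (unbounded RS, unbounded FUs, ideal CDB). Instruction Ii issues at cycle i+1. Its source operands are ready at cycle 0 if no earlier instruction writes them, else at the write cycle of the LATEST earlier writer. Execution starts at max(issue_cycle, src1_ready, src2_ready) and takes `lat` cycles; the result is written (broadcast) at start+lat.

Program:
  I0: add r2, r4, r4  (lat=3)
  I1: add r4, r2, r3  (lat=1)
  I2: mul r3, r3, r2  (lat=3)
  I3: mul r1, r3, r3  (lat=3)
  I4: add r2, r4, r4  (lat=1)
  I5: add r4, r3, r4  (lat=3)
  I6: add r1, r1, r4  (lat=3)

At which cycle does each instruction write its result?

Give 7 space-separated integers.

Answer: 4 5 7 10 6 10 13

Derivation:
I0 add r2: issue@1 deps=(None,None) exec_start@1 write@4
I1 add r4: issue@2 deps=(0,None) exec_start@4 write@5
I2 mul r3: issue@3 deps=(None,0) exec_start@4 write@7
I3 mul r1: issue@4 deps=(2,2) exec_start@7 write@10
I4 add r2: issue@5 deps=(1,1) exec_start@5 write@6
I5 add r4: issue@6 deps=(2,1) exec_start@7 write@10
I6 add r1: issue@7 deps=(3,5) exec_start@10 write@13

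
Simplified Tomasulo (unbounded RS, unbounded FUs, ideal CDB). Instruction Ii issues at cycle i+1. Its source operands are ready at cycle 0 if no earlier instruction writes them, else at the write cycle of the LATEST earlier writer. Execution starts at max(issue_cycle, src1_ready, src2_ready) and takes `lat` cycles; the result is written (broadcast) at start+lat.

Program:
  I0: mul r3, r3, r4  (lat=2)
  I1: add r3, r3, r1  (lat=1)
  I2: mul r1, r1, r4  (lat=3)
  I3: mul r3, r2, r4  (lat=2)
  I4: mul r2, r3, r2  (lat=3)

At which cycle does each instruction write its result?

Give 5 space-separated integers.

I0 mul r3: issue@1 deps=(None,None) exec_start@1 write@3
I1 add r3: issue@2 deps=(0,None) exec_start@3 write@4
I2 mul r1: issue@3 deps=(None,None) exec_start@3 write@6
I3 mul r3: issue@4 deps=(None,None) exec_start@4 write@6
I4 mul r2: issue@5 deps=(3,None) exec_start@6 write@9

Answer: 3 4 6 6 9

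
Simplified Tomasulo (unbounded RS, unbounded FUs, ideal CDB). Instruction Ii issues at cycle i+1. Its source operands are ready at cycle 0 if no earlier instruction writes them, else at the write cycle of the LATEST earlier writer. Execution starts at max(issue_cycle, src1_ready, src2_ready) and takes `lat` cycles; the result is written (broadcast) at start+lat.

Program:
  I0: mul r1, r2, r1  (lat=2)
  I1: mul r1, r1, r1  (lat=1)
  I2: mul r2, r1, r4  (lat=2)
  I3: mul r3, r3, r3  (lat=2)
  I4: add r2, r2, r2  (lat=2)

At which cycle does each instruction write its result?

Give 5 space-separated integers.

I0 mul r1: issue@1 deps=(None,None) exec_start@1 write@3
I1 mul r1: issue@2 deps=(0,0) exec_start@3 write@4
I2 mul r2: issue@3 deps=(1,None) exec_start@4 write@6
I3 mul r3: issue@4 deps=(None,None) exec_start@4 write@6
I4 add r2: issue@5 deps=(2,2) exec_start@6 write@8

Answer: 3 4 6 6 8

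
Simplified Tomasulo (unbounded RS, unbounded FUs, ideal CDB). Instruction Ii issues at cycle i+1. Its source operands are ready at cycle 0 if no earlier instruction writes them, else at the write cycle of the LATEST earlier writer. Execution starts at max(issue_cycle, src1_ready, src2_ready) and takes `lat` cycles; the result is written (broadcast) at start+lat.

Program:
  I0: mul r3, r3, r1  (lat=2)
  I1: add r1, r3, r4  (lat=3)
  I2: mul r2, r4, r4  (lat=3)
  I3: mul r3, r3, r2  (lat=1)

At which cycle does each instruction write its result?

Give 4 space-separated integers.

I0 mul r3: issue@1 deps=(None,None) exec_start@1 write@3
I1 add r1: issue@2 deps=(0,None) exec_start@3 write@6
I2 mul r2: issue@3 deps=(None,None) exec_start@3 write@6
I3 mul r3: issue@4 deps=(0,2) exec_start@6 write@7

Answer: 3 6 6 7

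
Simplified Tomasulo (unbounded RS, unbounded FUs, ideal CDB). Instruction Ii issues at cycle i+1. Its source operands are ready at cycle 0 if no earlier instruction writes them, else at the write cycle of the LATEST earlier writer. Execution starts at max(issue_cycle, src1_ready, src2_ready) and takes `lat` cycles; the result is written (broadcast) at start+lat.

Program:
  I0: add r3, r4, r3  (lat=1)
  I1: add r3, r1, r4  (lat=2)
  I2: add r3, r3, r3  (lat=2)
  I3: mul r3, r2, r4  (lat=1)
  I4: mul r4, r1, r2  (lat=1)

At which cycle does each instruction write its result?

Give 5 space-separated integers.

Answer: 2 4 6 5 6

Derivation:
I0 add r3: issue@1 deps=(None,None) exec_start@1 write@2
I1 add r3: issue@2 deps=(None,None) exec_start@2 write@4
I2 add r3: issue@3 deps=(1,1) exec_start@4 write@6
I3 mul r3: issue@4 deps=(None,None) exec_start@4 write@5
I4 mul r4: issue@5 deps=(None,None) exec_start@5 write@6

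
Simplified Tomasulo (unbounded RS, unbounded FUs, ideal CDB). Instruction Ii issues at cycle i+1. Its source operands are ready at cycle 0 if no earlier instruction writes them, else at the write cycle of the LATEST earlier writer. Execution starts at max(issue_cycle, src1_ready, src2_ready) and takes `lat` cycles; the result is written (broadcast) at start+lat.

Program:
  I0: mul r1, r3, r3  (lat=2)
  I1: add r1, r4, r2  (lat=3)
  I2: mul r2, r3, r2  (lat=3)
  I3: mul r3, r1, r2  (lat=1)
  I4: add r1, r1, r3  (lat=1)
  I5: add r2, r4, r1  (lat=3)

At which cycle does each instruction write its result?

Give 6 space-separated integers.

I0 mul r1: issue@1 deps=(None,None) exec_start@1 write@3
I1 add r1: issue@2 deps=(None,None) exec_start@2 write@5
I2 mul r2: issue@3 deps=(None,None) exec_start@3 write@6
I3 mul r3: issue@4 deps=(1,2) exec_start@6 write@7
I4 add r1: issue@5 deps=(1,3) exec_start@7 write@8
I5 add r2: issue@6 deps=(None,4) exec_start@8 write@11

Answer: 3 5 6 7 8 11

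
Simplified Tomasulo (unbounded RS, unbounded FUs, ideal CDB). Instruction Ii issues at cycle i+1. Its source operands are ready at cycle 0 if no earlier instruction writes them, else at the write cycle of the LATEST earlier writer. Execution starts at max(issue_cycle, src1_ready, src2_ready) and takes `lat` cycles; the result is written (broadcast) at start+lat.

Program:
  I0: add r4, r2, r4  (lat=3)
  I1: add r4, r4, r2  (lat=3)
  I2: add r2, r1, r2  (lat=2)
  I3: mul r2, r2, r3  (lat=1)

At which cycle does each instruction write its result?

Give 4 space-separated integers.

Answer: 4 7 5 6

Derivation:
I0 add r4: issue@1 deps=(None,None) exec_start@1 write@4
I1 add r4: issue@2 deps=(0,None) exec_start@4 write@7
I2 add r2: issue@3 deps=(None,None) exec_start@3 write@5
I3 mul r2: issue@4 deps=(2,None) exec_start@5 write@6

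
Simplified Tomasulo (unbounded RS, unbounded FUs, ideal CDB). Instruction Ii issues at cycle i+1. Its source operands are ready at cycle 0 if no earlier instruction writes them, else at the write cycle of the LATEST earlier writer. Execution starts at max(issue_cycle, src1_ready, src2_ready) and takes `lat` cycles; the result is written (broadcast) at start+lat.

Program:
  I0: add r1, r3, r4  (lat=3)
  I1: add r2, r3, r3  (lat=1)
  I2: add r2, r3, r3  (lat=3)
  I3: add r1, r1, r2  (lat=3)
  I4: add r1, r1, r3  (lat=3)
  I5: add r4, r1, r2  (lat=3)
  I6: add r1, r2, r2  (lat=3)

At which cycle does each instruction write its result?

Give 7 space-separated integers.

Answer: 4 3 6 9 12 15 10

Derivation:
I0 add r1: issue@1 deps=(None,None) exec_start@1 write@4
I1 add r2: issue@2 deps=(None,None) exec_start@2 write@3
I2 add r2: issue@3 deps=(None,None) exec_start@3 write@6
I3 add r1: issue@4 deps=(0,2) exec_start@6 write@9
I4 add r1: issue@5 deps=(3,None) exec_start@9 write@12
I5 add r4: issue@6 deps=(4,2) exec_start@12 write@15
I6 add r1: issue@7 deps=(2,2) exec_start@7 write@10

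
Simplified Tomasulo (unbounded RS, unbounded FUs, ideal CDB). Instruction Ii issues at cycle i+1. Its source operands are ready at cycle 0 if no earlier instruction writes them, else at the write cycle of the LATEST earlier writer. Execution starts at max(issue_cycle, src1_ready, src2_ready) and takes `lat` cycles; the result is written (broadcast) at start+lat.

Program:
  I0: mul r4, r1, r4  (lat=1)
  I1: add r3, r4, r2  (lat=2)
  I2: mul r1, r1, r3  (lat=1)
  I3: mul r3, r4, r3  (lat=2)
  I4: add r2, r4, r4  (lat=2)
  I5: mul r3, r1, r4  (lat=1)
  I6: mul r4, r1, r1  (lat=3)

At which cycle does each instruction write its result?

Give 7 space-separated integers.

Answer: 2 4 5 6 7 7 10

Derivation:
I0 mul r4: issue@1 deps=(None,None) exec_start@1 write@2
I1 add r3: issue@2 deps=(0,None) exec_start@2 write@4
I2 mul r1: issue@3 deps=(None,1) exec_start@4 write@5
I3 mul r3: issue@4 deps=(0,1) exec_start@4 write@6
I4 add r2: issue@5 deps=(0,0) exec_start@5 write@7
I5 mul r3: issue@6 deps=(2,0) exec_start@6 write@7
I6 mul r4: issue@7 deps=(2,2) exec_start@7 write@10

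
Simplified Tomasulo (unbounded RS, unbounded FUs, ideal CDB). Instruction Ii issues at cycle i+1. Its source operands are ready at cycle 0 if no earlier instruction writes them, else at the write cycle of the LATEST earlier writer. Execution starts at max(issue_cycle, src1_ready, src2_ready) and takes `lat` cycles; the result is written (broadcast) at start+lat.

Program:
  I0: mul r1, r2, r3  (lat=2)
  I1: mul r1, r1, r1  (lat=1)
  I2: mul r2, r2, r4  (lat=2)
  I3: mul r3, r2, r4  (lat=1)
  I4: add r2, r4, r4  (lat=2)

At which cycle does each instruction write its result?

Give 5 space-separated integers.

Answer: 3 4 5 6 7

Derivation:
I0 mul r1: issue@1 deps=(None,None) exec_start@1 write@3
I1 mul r1: issue@2 deps=(0,0) exec_start@3 write@4
I2 mul r2: issue@3 deps=(None,None) exec_start@3 write@5
I3 mul r3: issue@4 deps=(2,None) exec_start@5 write@6
I4 add r2: issue@5 deps=(None,None) exec_start@5 write@7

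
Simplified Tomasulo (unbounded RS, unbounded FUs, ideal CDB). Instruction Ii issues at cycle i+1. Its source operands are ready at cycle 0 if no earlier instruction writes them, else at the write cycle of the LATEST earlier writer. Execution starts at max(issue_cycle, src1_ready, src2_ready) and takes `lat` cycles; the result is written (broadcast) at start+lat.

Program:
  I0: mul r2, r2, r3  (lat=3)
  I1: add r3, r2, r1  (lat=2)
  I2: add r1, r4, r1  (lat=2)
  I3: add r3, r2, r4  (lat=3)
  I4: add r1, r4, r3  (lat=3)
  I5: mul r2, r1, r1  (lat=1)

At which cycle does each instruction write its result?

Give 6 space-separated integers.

Answer: 4 6 5 7 10 11

Derivation:
I0 mul r2: issue@1 deps=(None,None) exec_start@1 write@4
I1 add r3: issue@2 deps=(0,None) exec_start@4 write@6
I2 add r1: issue@3 deps=(None,None) exec_start@3 write@5
I3 add r3: issue@4 deps=(0,None) exec_start@4 write@7
I4 add r1: issue@5 deps=(None,3) exec_start@7 write@10
I5 mul r2: issue@6 deps=(4,4) exec_start@10 write@11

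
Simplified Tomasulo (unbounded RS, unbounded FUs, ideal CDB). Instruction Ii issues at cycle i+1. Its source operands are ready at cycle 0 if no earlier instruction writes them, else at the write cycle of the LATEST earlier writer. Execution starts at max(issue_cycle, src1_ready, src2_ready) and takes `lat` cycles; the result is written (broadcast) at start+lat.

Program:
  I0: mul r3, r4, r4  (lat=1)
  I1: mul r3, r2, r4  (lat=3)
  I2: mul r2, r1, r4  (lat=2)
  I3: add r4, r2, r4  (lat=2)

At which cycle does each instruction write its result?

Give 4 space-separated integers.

Answer: 2 5 5 7

Derivation:
I0 mul r3: issue@1 deps=(None,None) exec_start@1 write@2
I1 mul r3: issue@2 deps=(None,None) exec_start@2 write@5
I2 mul r2: issue@3 deps=(None,None) exec_start@3 write@5
I3 add r4: issue@4 deps=(2,None) exec_start@5 write@7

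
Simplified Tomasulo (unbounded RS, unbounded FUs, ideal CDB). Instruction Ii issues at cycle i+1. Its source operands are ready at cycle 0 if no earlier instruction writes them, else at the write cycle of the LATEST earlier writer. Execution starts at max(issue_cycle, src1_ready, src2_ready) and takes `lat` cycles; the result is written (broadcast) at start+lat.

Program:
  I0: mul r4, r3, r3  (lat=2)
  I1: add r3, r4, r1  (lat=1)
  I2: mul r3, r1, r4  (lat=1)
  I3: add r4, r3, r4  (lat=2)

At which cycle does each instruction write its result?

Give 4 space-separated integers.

I0 mul r4: issue@1 deps=(None,None) exec_start@1 write@3
I1 add r3: issue@2 deps=(0,None) exec_start@3 write@4
I2 mul r3: issue@3 deps=(None,0) exec_start@3 write@4
I3 add r4: issue@4 deps=(2,0) exec_start@4 write@6

Answer: 3 4 4 6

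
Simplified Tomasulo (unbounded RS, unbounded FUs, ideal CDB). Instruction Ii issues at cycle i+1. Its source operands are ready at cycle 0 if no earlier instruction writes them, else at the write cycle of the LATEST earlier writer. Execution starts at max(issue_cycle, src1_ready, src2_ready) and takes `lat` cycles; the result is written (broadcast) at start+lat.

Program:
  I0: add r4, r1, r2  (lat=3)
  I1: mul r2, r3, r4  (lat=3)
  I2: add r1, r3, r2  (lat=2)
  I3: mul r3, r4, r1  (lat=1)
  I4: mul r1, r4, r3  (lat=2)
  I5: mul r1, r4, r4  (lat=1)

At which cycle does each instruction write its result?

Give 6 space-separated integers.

Answer: 4 7 9 10 12 7

Derivation:
I0 add r4: issue@1 deps=(None,None) exec_start@1 write@4
I1 mul r2: issue@2 deps=(None,0) exec_start@4 write@7
I2 add r1: issue@3 deps=(None,1) exec_start@7 write@9
I3 mul r3: issue@4 deps=(0,2) exec_start@9 write@10
I4 mul r1: issue@5 deps=(0,3) exec_start@10 write@12
I5 mul r1: issue@6 deps=(0,0) exec_start@6 write@7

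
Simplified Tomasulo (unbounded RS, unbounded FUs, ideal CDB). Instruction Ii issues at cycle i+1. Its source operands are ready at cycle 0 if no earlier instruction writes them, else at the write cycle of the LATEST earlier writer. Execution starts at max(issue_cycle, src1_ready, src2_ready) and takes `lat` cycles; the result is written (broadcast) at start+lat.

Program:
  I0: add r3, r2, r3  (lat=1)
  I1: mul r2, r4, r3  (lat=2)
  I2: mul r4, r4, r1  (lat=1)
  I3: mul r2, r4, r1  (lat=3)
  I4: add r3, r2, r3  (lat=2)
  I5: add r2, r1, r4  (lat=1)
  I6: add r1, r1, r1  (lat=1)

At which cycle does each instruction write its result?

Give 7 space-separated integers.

I0 add r3: issue@1 deps=(None,None) exec_start@1 write@2
I1 mul r2: issue@2 deps=(None,0) exec_start@2 write@4
I2 mul r4: issue@3 deps=(None,None) exec_start@3 write@4
I3 mul r2: issue@4 deps=(2,None) exec_start@4 write@7
I4 add r3: issue@5 deps=(3,0) exec_start@7 write@9
I5 add r2: issue@6 deps=(None,2) exec_start@6 write@7
I6 add r1: issue@7 deps=(None,None) exec_start@7 write@8

Answer: 2 4 4 7 9 7 8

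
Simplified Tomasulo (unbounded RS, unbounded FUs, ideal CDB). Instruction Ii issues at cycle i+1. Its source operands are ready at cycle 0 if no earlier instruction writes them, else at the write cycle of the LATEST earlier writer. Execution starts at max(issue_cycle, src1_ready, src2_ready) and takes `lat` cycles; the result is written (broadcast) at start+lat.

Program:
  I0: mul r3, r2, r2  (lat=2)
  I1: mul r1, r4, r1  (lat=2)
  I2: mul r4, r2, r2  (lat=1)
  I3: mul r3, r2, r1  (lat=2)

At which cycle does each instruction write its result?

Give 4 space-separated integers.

I0 mul r3: issue@1 deps=(None,None) exec_start@1 write@3
I1 mul r1: issue@2 deps=(None,None) exec_start@2 write@4
I2 mul r4: issue@3 deps=(None,None) exec_start@3 write@4
I3 mul r3: issue@4 deps=(None,1) exec_start@4 write@6

Answer: 3 4 4 6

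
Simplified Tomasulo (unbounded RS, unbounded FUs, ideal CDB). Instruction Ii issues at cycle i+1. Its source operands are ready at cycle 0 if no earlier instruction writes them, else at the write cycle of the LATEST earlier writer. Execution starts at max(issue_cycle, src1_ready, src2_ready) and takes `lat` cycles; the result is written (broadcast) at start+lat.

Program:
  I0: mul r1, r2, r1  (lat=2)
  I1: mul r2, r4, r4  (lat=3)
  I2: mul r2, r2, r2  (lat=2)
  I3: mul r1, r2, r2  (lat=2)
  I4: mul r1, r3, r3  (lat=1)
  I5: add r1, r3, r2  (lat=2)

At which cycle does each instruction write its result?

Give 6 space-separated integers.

I0 mul r1: issue@1 deps=(None,None) exec_start@1 write@3
I1 mul r2: issue@2 deps=(None,None) exec_start@2 write@5
I2 mul r2: issue@3 deps=(1,1) exec_start@5 write@7
I3 mul r1: issue@4 deps=(2,2) exec_start@7 write@9
I4 mul r1: issue@5 deps=(None,None) exec_start@5 write@6
I5 add r1: issue@6 deps=(None,2) exec_start@7 write@9

Answer: 3 5 7 9 6 9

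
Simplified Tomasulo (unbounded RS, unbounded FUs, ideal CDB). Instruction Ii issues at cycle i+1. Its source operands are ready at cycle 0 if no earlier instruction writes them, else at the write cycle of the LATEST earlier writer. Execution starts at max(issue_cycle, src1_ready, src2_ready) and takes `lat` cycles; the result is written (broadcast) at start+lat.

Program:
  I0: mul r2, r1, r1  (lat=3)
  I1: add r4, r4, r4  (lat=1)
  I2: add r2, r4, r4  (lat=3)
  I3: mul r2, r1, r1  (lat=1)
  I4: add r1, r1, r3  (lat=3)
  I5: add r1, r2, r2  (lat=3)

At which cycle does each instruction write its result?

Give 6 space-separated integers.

Answer: 4 3 6 5 8 9

Derivation:
I0 mul r2: issue@1 deps=(None,None) exec_start@1 write@4
I1 add r4: issue@2 deps=(None,None) exec_start@2 write@3
I2 add r2: issue@3 deps=(1,1) exec_start@3 write@6
I3 mul r2: issue@4 deps=(None,None) exec_start@4 write@5
I4 add r1: issue@5 deps=(None,None) exec_start@5 write@8
I5 add r1: issue@6 deps=(3,3) exec_start@6 write@9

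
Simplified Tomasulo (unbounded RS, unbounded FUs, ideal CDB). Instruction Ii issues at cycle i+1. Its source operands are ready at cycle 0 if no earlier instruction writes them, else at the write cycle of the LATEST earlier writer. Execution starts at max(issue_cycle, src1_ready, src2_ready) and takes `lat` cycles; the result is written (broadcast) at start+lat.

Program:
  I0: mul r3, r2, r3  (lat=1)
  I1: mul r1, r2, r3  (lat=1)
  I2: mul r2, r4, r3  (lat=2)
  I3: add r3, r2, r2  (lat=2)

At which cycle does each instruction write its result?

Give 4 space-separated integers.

Answer: 2 3 5 7

Derivation:
I0 mul r3: issue@1 deps=(None,None) exec_start@1 write@2
I1 mul r1: issue@2 deps=(None,0) exec_start@2 write@3
I2 mul r2: issue@3 deps=(None,0) exec_start@3 write@5
I3 add r3: issue@4 deps=(2,2) exec_start@5 write@7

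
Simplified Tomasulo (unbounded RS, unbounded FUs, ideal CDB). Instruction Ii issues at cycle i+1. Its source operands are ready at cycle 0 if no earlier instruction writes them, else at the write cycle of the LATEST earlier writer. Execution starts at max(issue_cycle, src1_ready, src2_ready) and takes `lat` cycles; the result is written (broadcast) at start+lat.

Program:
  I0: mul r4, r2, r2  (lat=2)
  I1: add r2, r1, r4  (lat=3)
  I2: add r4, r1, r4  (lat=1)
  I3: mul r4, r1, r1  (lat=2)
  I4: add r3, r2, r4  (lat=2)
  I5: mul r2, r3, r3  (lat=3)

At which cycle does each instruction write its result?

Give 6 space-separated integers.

I0 mul r4: issue@1 deps=(None,None) exec_start@1 write@3
I1 add r2: issue@2 deps=(None,0) exec_start@3 write@6
I2 add r4: issue@3 deps=(None,0) exec_start@3 write@4
I3 mul r4: issue@4 deps=(None,None) exec_start@4 write@6
I4 add r3: issue@5 deps=(1,3) exec_start@6 write@8
I5 mul r2: issue@6 deps=(4,4) exec_start@8 write@11

Answer: 3 6 4 6 8 11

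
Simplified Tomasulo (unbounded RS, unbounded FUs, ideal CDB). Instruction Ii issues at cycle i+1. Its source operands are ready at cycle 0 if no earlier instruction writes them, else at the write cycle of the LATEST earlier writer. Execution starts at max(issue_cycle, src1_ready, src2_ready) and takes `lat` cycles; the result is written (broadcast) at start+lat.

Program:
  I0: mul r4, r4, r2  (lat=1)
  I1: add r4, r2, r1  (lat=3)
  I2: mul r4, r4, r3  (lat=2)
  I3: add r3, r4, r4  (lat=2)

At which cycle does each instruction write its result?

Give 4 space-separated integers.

I0 mul r4: issue@1 deps=(None,None) exec_start@1 write@2
I1 add r4: issue@2 deps=(None,None) exec_start@2 write@5
I2 mul r4: issue@3 deps=(1,None) exec_start@5 write@7
I3 add r3: issue@4 deps=(2,2) exec_start@7 write@9

Answer: 2 5 7 9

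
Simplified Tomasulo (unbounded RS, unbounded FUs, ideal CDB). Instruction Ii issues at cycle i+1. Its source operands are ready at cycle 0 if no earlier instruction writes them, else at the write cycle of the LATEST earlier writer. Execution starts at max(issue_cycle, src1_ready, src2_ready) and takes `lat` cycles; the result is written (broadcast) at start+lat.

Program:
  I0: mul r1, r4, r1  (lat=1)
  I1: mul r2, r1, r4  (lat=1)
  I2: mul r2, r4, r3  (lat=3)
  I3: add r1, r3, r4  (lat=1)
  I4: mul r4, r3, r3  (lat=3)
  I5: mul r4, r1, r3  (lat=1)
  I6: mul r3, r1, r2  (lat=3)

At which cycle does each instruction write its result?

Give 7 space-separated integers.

I0 mul r1: issue@1 deps=(None,None) exec_start@1 write@2
I1 mul r2: issue@2 deps=(0,None) exec_start@2 write@3
I2 mul r2: issue@3 deps=(None,None) exec_start@3 write@6
I3 add r1: issue@4 deps=(None,None) exec_start@4 write@5
I4 mul r4: issue@5 deps=(None,None) exec_start@5 write@8
I5 mul r4: issue@6 deps=(3,None) exec_start@6 write@7
I6 mul r3: issue@7 deps=(3,2) exec_start@7 write@10

Answer: 2 3 6 5 8 7 10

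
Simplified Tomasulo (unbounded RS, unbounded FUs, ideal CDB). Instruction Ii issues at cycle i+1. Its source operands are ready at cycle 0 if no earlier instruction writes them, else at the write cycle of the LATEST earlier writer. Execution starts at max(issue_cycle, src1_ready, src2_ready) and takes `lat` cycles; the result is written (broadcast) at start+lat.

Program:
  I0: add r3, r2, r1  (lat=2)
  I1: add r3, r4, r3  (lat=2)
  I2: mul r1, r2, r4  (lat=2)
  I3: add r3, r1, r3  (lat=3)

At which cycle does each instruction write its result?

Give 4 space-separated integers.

Answer: 3 5 5 8

Derivation:
I0 add r3: issue@1 deps=(None,None) exec_start@1 write@3
I1 add r3: issue@2 deps=(None,0) exec_start@3 write@5
I2 mul r1: issue@3 deps=(None,None) exec_start@3 write@5
I3 add r3: issue@4 deps=(2,1) exec_start@5 write@8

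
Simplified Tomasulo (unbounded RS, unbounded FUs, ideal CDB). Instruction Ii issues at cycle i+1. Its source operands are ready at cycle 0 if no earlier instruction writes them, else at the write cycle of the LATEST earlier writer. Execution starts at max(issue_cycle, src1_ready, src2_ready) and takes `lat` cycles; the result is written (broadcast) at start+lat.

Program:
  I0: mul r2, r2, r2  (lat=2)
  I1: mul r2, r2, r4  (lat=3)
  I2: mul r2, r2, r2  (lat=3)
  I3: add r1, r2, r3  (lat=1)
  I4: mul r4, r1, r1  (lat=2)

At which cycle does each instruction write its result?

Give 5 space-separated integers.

Answer: 3 6 9 10 12

Derivation:
I0 mul r2: issue@1 deps=(None,None) exec_start@1 write@3
I1 mul r2: issue@2 deps=(0,None) exec_start@3 write@6
I2 mul r2: issue@3 deps=(1,1) exec_start@6 write@9
I3 add r1: issue@4 deps=(2,None) exec_start@9 write@10
I4 mul r4: issue@5 deps=(3,3) exec_start@10 write@12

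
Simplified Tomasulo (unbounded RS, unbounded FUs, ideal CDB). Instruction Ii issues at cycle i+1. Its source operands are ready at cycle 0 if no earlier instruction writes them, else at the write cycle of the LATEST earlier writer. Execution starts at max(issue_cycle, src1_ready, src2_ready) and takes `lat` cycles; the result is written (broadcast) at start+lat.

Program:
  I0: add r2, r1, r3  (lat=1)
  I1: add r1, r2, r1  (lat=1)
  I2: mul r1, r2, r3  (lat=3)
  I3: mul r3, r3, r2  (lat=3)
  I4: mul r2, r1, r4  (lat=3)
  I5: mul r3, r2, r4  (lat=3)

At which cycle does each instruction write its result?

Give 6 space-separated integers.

Answer: 2 3 6 7 9 12

Derivation:
I0 add r2: issue@1 deps=(None,None) exec_start@1 write@2
I1 add r1: issue@2 deps=(0,None) exec_start@2 write@3
I2 mul r1: issue@3 deps=(0,None) exec_start@3 write@6
I3 mul r3: issue@4 deps=(None,0) exec_start@4 write@7
I4 mul r2: issue@5 deps=(2,None) exec_start@6 write@9
I5 mul r3: issue@6 deps=(4,None) exec_start@9 write@12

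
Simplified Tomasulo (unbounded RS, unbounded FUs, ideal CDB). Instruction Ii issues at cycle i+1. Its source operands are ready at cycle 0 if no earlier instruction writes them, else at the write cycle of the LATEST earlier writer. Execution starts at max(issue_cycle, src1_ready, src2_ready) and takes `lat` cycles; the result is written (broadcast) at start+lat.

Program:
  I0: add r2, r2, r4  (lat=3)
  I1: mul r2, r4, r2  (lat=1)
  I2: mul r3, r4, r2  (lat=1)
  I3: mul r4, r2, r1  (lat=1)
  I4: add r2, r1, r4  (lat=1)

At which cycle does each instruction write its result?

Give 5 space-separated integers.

I0 add r2: issue@1 deps=(None,None) exec_start@1 write@4
I1 mul r2: issue@2 deps=(None,0) exec_start@4 write@5
I2 mul r3: issue@3 deps=(None,1) exec_start@5 write@6
I3 mul r4: issue@4 deps=(1,None) exec_start@5 write@6
I4 add r2: issue@5 deps=(None,3) exec_start@6 write@7

Answer: 4 5 6 6 7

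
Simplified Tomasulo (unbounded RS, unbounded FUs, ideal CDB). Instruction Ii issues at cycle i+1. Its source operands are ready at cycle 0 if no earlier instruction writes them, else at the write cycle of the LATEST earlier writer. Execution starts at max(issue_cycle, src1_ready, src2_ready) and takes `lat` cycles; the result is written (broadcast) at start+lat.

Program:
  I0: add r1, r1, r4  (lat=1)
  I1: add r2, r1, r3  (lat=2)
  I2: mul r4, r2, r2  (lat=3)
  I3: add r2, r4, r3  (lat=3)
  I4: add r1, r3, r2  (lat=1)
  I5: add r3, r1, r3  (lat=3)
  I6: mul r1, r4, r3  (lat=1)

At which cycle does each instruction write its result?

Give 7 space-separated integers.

Answer: 2 4 7 10 11 14 15

Derivation:
I0 add r1: issue@1 deps=(None,None) exec_start@1 write@2
I1 add r2: issue@2 deps=(0,None) exec_start@2 write@4
I2 mul r4: issue@3 deps=(1,1) exec_start@4 write@7
I3 add r2: issue@4 deps=(2,None) exec_start@7 write@10
I4 add r1: issue@5 deps=(None,3) exec_start@10 write@11
I5 add r3: issue@6 deps=(4,None) exec_start@11 write@14
I6 mul r1: issue@7 deps=(2,5) exec_start@14 write@15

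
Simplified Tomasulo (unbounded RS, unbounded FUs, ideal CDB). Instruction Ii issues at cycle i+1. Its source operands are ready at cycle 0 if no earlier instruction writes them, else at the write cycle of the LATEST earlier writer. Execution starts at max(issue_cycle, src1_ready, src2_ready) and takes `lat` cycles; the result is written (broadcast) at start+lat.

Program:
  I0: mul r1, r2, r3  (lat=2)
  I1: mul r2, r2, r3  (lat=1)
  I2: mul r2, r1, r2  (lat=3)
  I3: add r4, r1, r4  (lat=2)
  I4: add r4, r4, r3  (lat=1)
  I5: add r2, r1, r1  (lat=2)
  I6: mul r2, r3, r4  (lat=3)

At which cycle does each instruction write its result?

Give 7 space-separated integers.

Answer: 3 3 6 6 7 8 10

Derivation:
I0 mul r1: issue@1 deps=(None,None) exec_start@1 write@3
I1 mul r2: issue@2 deps=(None,None) exec_start@2 write@3
I2 mul r2: issue@3 deps=(0,1) exec_start@3 write@6
I3 add r4: issue@4 deps=(0,None) exec_start@4 write@6
I4 add r4: issue@5 deps=(3,None) exec_start@6 write@7
I5 add r2: issue@6 deps=(0,0) exec_start@6 write@8
I6 mul r2: issue@7 deps=(None,4) exec_start@7 write@10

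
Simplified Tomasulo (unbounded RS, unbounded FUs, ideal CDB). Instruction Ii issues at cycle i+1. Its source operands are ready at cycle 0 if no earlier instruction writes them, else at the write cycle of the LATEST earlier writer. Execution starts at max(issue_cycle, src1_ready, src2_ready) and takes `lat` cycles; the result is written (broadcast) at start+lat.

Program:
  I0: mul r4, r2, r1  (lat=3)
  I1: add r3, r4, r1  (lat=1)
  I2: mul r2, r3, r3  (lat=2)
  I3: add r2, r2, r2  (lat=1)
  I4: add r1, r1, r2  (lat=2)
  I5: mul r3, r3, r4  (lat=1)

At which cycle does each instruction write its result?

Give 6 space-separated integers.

Answer: 4 5 7 8 10 7

Derivation:
I0 mul r4: issue@1 deps=(None,None) exec_start@1 write@4
I1 add r3: issue@2 deps=(0,None) exec_start@4 write@5
I2 mul r2: issue@3 deps=(1,1) exec_start@5 write@7
I3 add r2: issue@4 deps=(2,2) exec_start@7 write@8
I4 add r1: issue@5 deps=(None,3) exec_start@8 write@10
I5 mul r3: issue@6 deps=(1,0) exec_start@6 write@7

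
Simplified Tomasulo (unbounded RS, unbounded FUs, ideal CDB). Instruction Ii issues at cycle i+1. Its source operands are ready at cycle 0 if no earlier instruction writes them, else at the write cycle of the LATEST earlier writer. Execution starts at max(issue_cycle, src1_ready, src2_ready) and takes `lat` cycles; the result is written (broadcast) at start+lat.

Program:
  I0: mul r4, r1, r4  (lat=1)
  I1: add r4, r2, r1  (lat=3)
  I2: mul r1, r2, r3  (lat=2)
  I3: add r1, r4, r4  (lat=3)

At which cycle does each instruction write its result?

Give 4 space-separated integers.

I0 mul r4: issue@1 deps=(None,None) exec_start@1 write@2
I1 add r4: issue@2 deps=(None,None) exec_start@2 write@5
I2 mul r1: issue@3 deps=(None,None) exec_start@3 write@5
I3 add r1: issue@4 deps=(1,1) exec_start@5 write@8

Answer: 2 5 5 8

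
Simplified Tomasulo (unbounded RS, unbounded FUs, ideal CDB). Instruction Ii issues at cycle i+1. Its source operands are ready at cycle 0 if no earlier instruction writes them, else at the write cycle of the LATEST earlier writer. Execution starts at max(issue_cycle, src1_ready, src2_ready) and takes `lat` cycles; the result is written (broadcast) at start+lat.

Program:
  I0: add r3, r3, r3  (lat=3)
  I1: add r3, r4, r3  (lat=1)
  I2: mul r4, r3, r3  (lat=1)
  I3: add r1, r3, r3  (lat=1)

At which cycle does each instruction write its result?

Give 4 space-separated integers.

Answer: 4 5 6 6

Derivation:
I0 add r3: issue@1 deps=(None,None) exec_start@1 write@4
I1 add r3: issue@2 deps=(None,0) exec_start@4 write@5
I2 mul r4: issue@3 deps=(1,1) exec_start@5 write@6
I3 add r1: issue@4 deps=(1,1) exec_start@5 write@6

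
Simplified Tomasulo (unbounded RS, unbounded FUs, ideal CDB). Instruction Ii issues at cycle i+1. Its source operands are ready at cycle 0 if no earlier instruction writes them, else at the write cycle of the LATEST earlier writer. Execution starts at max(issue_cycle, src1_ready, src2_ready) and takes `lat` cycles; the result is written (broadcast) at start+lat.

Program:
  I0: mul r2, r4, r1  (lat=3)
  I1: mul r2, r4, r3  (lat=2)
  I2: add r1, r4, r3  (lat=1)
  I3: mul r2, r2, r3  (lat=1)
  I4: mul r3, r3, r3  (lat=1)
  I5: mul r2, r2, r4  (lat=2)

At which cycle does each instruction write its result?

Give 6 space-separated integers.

I0 mul r2: issue@1 deps=(None,None) exec_start@1 write@4
I1 mul r2: issue@2 deps=(None,None) exec_start@2 write@4
I2 add r1: issue@3 deps=(None,None) exec_start@3 write@4
I3 mul r2: issue@4 deps=(1,None) exec_start@4 write@5
I4 mul r3: issue@5 deps=(None,None) exec_start@5 write@6
I5 mul r2: issue@6 deps=(3,None) exec_start@6 write@8

Answer: 4 4 4 5 6 8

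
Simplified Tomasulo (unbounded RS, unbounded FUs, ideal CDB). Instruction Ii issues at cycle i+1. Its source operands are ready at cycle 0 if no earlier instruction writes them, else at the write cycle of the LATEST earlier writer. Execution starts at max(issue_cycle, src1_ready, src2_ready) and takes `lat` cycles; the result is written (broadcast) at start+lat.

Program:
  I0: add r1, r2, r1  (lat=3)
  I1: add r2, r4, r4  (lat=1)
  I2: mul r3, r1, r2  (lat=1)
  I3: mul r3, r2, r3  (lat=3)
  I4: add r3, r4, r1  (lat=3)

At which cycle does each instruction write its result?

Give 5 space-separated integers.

Answer: 4 3 5 8 8

Derivation:
I0 add r1: issue@1 deps=(None,None) exec_start@1 write@4
I1 add r2: issue@2 deps=(None,None) exec_start@2 write@3
I2 mul r3: issue@3 deps=(0,1) exec_start@4 write@5
I3 mul r3: issue@4 deps=(1,2) exec_start@5 write@8
I4 add r3: issue@5 deps=(None,0) exec_start@5 write@8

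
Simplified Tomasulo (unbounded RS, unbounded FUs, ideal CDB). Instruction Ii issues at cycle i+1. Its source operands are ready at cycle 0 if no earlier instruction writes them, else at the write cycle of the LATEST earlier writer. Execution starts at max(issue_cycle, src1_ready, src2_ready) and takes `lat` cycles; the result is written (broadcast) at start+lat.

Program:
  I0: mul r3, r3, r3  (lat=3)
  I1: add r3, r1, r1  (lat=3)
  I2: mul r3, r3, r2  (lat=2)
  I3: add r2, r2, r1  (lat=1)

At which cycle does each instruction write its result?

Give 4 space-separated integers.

I0 mul r3: issue@1 deps=(None,None) exec_start@1 write@4
I1 add r3: issue@2 deps=(None,None) exec_start@2 write@5
I2 mul r3: issue@3 deps=(1,None) exec_start@5 write@7
I3 add r2: issue@4 deps=(None,None) exec_start@4 write@5

Answer: 4 5 7 5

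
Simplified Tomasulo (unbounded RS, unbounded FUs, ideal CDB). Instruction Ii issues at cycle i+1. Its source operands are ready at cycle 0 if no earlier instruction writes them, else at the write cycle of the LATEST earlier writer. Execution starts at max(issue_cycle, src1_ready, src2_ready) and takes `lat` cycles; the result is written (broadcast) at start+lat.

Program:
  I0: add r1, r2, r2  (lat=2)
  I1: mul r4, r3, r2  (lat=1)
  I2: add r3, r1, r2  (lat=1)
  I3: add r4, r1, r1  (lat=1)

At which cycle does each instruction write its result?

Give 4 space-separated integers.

Answer: 3 3 4 5

Derivation:
I0 add r1: issue@1 deps=(None,None) exec_start@1 write@3
I1 mul r4: issue@2 deps=(None,None) exec_start@2 write@3
I2 add r3: issue@3 deps=(0,None) exec_start@3 write@4
I3 add r4: issue@4 deps=(0,0) exec_start@4 write@5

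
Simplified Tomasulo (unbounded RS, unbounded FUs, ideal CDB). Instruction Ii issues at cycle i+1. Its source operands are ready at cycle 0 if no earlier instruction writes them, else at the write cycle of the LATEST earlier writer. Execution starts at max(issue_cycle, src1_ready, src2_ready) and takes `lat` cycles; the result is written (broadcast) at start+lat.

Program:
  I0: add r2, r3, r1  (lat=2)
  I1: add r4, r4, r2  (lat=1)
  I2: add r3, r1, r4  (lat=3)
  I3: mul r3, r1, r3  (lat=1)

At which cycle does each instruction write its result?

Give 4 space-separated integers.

Answer: 3 4 7 8

Derivation:
I0 add r2: issue@1 deps=(None,None) exec_start@1 write@3
I1 add r4: issue@2 deps=(None,0) exec_start@3 write@4
I2 add r3: issue@3 deps=(None,1) exec_start@4 write@7
I3 mul r3: issue@4 deps=(None,2) exec_start@7 write@8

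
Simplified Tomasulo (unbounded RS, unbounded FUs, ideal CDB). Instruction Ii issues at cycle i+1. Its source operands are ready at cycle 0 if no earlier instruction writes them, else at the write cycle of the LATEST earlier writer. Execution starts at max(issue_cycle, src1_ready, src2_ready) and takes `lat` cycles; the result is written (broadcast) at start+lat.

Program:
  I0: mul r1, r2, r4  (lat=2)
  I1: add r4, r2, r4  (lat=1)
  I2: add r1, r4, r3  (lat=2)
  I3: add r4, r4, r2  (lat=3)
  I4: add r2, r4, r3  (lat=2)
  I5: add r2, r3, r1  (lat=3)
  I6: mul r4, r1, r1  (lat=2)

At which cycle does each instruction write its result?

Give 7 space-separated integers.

Answer: 3 3 5 7 9 9 9

Derivation:
I0 mul r1: issue@1 deps=(None,None) exec_start@1 write@3
I1 add r4: issue@2 deps=(None,None) exec_start@2 write@3
I2 add r1: issue@3 deps=(1,None) exec_start@3 write@5
I3 add r4: issue@4 deps=(1,None) exec_start@4 write@7
I4 add r2: issue@5 deps=(3,None) exec_start@7 write@9
I5 add r2: issue@6 deps=(None,2) exec_start@6 write@9
I6 mul r4: issue@7 deps=(2,2) exec_start@7 write@9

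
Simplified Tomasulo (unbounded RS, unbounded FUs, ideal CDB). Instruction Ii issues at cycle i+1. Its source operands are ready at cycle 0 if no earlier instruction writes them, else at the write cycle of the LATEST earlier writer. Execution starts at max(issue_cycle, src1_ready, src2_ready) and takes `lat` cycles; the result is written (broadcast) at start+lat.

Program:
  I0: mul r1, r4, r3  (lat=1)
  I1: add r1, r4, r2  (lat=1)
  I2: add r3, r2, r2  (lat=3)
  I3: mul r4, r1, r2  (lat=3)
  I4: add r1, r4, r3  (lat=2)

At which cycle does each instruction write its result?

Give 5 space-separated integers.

Answer: 2 3 6 7 9

Derivation:
I0 mul r1: issue@1 deps=(None,None) exec_start@1 write@2
I1 add r1: issue@2 deps=(None,None) exec_start@2 write@3
I2 add r3: issue@3 deps=(None,None) exec_start@3 write@6
I3 mul r4: issue@4 deps=(1,None) exec_start@4 write@7
I4 add r1: issue@5 deps=(3,2) exec_start@7 write@9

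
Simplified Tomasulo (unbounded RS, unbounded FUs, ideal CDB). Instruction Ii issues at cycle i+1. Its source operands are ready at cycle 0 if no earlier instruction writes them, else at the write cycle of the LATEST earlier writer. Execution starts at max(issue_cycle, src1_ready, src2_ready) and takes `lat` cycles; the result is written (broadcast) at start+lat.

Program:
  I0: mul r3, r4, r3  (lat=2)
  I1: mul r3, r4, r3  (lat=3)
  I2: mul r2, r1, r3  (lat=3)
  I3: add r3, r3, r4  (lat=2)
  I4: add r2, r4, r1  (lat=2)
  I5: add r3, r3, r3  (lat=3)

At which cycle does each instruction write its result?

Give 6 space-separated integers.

Answer: 3 6 9 8 7 11

Derivation:
I0 mul r3: issue@1 deps=(None,None) exec_start@1 write@3
I1 mul r3: issue@2 deps=(None,0) exec_start@3 write@6
I2 mul r2: issue@3 deps=(None,1) exec_start@6 write@9
I3 add r3: issue@4 deps=(1,None) exec_start@6 write@8
I4 add r2: issue@5 deps=(None,None) exec_start@5 write@7
I5 add r3: issue@6 deps=(3,3) exec_start@8 write@11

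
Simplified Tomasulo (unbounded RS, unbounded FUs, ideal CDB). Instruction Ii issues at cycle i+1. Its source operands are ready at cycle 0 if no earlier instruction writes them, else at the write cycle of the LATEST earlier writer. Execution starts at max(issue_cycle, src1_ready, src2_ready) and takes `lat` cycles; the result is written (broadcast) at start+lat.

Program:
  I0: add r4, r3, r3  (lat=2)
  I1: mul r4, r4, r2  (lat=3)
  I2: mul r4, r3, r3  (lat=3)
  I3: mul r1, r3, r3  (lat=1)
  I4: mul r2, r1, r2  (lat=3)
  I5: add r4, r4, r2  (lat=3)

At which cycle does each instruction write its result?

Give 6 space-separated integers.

I0 add r4: issue@1 deps=(None,None) exec_start@1 write@3
I1 mul r4: issue@2 deps=(0,None) exec_start@3 write@6
I2 mul r4: issue@3 deps=(None,None) exec_start@3 write@6
I3 mul r1: issue@4 deps=(None,None) exec_start@4 write@5
I4 mul r2: issue@5 deps=(3,None) exec_start@5 write@8
I5 add r4: issue@6 deps=(2,4) exec_start@8 write@11

Answer: 3 6 6 5 8 11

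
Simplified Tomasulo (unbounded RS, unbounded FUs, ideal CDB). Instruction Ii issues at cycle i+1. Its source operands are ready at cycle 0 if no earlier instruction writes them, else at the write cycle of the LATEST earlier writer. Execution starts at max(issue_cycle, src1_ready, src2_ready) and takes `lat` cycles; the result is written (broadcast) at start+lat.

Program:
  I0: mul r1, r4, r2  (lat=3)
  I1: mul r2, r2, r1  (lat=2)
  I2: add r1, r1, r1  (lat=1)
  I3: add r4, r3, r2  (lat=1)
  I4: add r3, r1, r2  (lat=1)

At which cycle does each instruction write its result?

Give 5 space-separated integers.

I0 mul r1: issue@1 deps=(None,None) exec_start@1 write@4
I1 mul r2: issue@2 deps=(None,0) exec_start@4 write@6
I2 add r1: issue@3 deps=(0,0) exec_start@4 write@5
I3 add r4: issue@4 deps=(None,1) exec_start@6 write@7
I4 add r3: issue@5 deps=(2,1) exec_start@6 write@7

Answer: 4 6 5 7 7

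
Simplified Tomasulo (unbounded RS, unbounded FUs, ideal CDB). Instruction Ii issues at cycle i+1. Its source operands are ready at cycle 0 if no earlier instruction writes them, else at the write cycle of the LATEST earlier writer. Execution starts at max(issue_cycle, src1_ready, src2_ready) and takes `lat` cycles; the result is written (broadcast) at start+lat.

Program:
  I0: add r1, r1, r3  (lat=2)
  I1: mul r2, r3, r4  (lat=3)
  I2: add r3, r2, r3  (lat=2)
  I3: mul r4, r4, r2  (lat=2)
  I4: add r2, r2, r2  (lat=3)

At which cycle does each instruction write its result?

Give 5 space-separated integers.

Answer: 3 5 7 7 8

Derivation:
I0 add r1: issue@1 deps=(None,None) exec_start@1 write@3
I1 mul r2: issue@2 deps=(None,None) exec_start@2 write@5
I2 add r3: issue@3 deps=(1,None) exec_start@5 write@7
I3 mul r4: issue@4 deps=(None,1) exec_start@5 write@7
I4 add r2: issue@5 deps=(1,1) exec_start@5 write@8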